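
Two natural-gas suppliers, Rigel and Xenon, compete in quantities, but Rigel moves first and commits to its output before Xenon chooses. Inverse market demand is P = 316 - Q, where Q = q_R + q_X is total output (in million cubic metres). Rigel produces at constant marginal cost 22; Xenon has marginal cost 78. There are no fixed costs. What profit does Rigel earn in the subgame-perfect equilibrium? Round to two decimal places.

Solve by backward induction. Given q_R, the follower Xenon maximises π_X = (316 - q_R - q_X)q_X - 78q_X.
∂π_X/∂q_X = 238 - q_R - 2q_X = 0 gives the reaction function q_X = (238 - q_R)/2.
The leader anticipates this reaction. Substituting into P = 316 - Q gives P = 197 - (1/2)q_R, so π_R = (197 - (1/2)q_R)q_R - 22q_R.
Maximising: ∂π_R/∂q_R = 175 - q_R = 0, giving q_R = 175.
Then q_X = (238 - 175)/2 = 63/2.
Price P = 316 - 413/2 = 219/2.
Rigel's profit: (219/2 - 22)·175 = 15312.5000.

15312.50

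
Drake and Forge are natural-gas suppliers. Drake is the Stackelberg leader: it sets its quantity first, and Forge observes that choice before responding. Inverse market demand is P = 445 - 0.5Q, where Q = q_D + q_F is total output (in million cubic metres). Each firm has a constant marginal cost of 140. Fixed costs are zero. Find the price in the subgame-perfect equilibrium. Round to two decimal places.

216.25

Solve by backward induction. Given q_D, the follower Forge maximises π_F = (445 - (1/2)q_D - (1/2)q_F)q_F - 140q_F.
Follower FOC: 305 - (1/2)q_D - q_F = 0, so q_F(q_D) = (305 - (1/2)q_D).
The leader anticipates this reaction. Substituting into P = 445 - 0.5Q gives P = 585/2 - (1/4)q_D, so π_D = (585/2 - (1/4)q_D)q_D - 140q_D.
The leader's first-order condition 305/2 - (1/2)q_D = 0 yields q_D = 305.
Then q_F = (305 - (1/2)·305) = 305/2.
Total output Q = 915/2, so price P = 445 - (1/2)·(915/2) = 865/4.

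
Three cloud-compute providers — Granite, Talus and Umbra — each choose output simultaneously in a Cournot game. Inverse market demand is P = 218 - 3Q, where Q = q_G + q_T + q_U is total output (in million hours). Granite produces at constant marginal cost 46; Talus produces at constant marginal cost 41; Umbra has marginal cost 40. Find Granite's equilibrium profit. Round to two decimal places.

Granite's profit: π_G = (218 - 3Q)q_G - (46q_G). Setting ∂π_G/∂q_G = 0: 172 - 6q_G - 3(q_T + q_U) = 0.
Talus's profit: π_T = (218 - 3Q)q_T - (41q_T). Setting ∂π_T/∂q_T = 0: 177 - 6q_T - 3(q_G + q_U) = 0.
Umbra's profit: π_U = (218 - 3Q)q_U - (40q_U). Setting ∂π_U/∂q_U = 0: 178 - 6q_U - 3(q_G + q_T) = 0.
Summing all 3 equations gives 527 − 12Q = 0, hence Q = 527/12.
Back-substituting: q_G = (172 − 527/4)/3 = 161/12, q_T = (177 − 527/4)/3 = 181/12, q_U = (178 − 527/4)/3 = 185/12.
Price P = 218 - 3·(527/12) = 345/4.
Granite's profit: (345/4 - 46)·(161/12) = 540.0208.

540.02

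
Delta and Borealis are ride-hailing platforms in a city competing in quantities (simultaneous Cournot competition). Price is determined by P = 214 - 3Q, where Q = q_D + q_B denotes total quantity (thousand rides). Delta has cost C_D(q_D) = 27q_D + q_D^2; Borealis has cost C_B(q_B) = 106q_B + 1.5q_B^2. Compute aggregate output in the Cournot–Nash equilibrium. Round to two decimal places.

Delta's profit: π_D = (214 - 3Q)q_D - (27q_D + q_D²). Setting ∂π_D/∂q_D = 0: 187 - 8q_D - 3(q_B) = 0.
Borealis's profit: π_B = (214 - 3Q)q_B - (106q_B + (3/2)q_B²). Setting ∂π_B/∂q_B = 0: 108 - 9q_B - 3(q_D) = 0.
Best responses: q_D = (187 - 3q_B)/8, q_B = (108 - 3q_D)/9.
Substituting one into the other gives q_D = 151/7 and q_B = 101/21.
Total output Q = 151/7 + 101/21 = 554/21.

26.38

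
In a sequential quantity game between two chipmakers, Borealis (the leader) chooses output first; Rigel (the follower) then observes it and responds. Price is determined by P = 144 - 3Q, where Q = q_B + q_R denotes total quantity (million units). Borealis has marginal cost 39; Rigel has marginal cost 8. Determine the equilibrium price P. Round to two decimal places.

57.50

Solve by backward induction. Given q_B, the follower Rigel maximises π_R = (144 - 3q_B - 3q_R)q_R - 8q_R.
∂π_R/∂q_R = 136 - 3q_B - 6q_R = 0 gives the reaction function q_R = (136 - 3q_B)/6.
The leader anticipates this reaction. Substituting into P = 144 - 3Q gives P = 76 - (3/2)q_B, so π_B = (76 - (3/2)q_B)q_B - 39q_B.
The leader's first-order condition 37 - 3q_B = 0 yields q_B = 37/3.
Then q_R = (136 - 3·(37/3))/6 = 33/2.
Total output Q = 173/6, so price P = 144 - 3·(173/6) = 115/2.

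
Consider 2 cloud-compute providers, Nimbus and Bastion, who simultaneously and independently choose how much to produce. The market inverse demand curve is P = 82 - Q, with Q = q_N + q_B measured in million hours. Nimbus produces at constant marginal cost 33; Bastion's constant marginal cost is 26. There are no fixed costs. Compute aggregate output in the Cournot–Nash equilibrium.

Nimbus's profit: π_N = (82 - Q)q_N - (33q_N). Setting ∂π_N/∂q_N = 0: 49 - 2q_N - (q_B) = 0.
Bastion's first-order condition: 56 - 2q_B - (q_N) = 0.
Rearranging gives the reaction functions q_N = (49 - q_B)/2 and q_B = (56 - q_N)/2.
Solving the pair: q_N = 14, q_B = 21.
Total output Q = 14 + 21 = 35.

35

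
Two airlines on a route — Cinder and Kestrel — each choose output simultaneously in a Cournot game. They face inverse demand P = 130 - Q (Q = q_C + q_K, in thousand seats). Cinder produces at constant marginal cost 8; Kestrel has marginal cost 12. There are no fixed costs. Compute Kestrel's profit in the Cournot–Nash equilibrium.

Cinder's profit: π_C = (130 - Q)q_C - (8q_C). Setting ∂π_C/∂q_C = 0: 122 - 2q_C - (q_K) = 0.
Kestrel's profit: π_K = (130 - Q)q_K - (12q_K). Setting ∂π_K/∂q_K = 0: 118 - 2q_K - (q_C) = 0.
So q_C = (122 - q_K)/2 and q_K = (118 - q_C)/2.
Substituting one into the other gives q_C = 42 and q_K = 38.
Price P = 130 - 80 = 50.
Kestrel's profit: (50 - 12)·38 = 1444.

1444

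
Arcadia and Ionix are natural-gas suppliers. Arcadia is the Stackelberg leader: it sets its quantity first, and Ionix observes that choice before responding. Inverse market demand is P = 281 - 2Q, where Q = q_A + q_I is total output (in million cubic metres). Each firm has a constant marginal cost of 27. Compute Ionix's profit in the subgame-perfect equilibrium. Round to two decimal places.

2016.13

Solve by backward induction. Given q_A, the follower Ionix maximises π_I = (281 - 2q_A - 2q_I)q_I - 27q_I.
Follower FOC: 254 - 2q_A - 4q_I = 0, so q_I(q_A) = (254 - 2q_A)/4.
The leader anticipates this reaction. Substituting into P = 281 - 2Q gives P = 154 - q_A, so π_A = (154 - q_A)q_A - 27q_A.
The leader's first-order condition 127 - 2q_A = 0 yields q_A = 127/2.
Then q_I = (254 - 2·(127/2))/4 = 127/4.
Price P = 281 - 2·(381/4) = 181/2.
Ionix's profit: (181/2 - 27)·(127/4) = 2016.1250.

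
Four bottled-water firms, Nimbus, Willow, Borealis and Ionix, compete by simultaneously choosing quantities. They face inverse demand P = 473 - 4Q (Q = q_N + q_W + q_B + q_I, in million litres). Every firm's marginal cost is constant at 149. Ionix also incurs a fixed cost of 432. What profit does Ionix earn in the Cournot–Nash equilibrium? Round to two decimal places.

A representative firm's profit is π_i = q_i(473 - 4Q) - 149q_i.
First-order condition (treating rivals' output as given): 324 - 8q_i - 4·Σ_{j≠i} q_j = 0.
With identical firms every q_j equals q_i, so Σ_{j≠i} q_j = 3q_i and 324 = 20q_i, giving q_i = 81/5.
Price P = 473 - 4·(324/5) = 1069/5.
Ionix's profit: (1069/5 - 149)·(81/5) - 432 = 617.7600.

617.76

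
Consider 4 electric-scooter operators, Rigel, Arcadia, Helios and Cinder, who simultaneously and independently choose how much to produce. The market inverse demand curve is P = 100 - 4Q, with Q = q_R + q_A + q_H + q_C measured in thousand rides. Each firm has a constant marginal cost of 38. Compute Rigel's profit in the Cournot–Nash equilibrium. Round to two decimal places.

Each firm earns π_i = (100 - 4Q)q_i - 38q_i.
Setting ∂π_i/∂q_i = 0 with rivals' quantities fixed: 62 - 8q_i - 4·Σ_{j≠i} q_j = 0.
By symmetry each firm produces the same amount; substituting Σ_{j≠i} q_j = 3q_i yields q_i = 62/20 = 31/10.
Price P = 100 - 4·(62/5) = 252/5.
Rigel's profit: (252/5 - 38)·(31/10) = 961/25.

38.44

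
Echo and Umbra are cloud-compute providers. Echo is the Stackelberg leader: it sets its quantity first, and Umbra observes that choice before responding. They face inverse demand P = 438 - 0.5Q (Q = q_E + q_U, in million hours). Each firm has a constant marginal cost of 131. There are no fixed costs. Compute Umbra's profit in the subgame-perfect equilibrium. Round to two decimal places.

11781.13

Solve by backward induction. Given q_E, the follower Umbra maximises π_U = (438 - (1/2)q_E - (1/2)q_U)q_U - 131q_U.
∂π_U/∂q_U = 307 - (1/2)q_E - q_U = 0 gives the reaction function q_U = (307 - (1/2)q_E).
The leader anticipates this reaction. Substituting into P = 438 - 0.5Q gives P = 569/2 - (1/4)q_E, so π_E = (569/2 - (1/4)q_E)q_E - 131q_E.
Maximising: ∂π_E/∂q_E = 307/2 - (1/2)q_E = 0, giving q_E = 307.
Then q_U = (307 - (1/2)·307) = 307/2.
Price P = 438 - (1/2)·(921/2) = 831/4.
Umbra's profit: (831/4 - 131)·(307/2) = 11781.1250.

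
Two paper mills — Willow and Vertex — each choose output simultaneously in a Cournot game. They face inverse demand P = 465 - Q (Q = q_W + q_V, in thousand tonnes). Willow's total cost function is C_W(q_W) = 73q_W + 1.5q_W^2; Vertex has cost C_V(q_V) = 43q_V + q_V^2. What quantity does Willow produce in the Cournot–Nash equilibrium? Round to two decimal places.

Willow's profit: π_W = (465 - Q)q_W - (73q_W + (3/2)q_W²). Setting ∂π_W/∂q_W = 0: 392 - 5q_W - (q_V) = 0.
Vertex's first-order condition: 422 - 4q_V - (q_W) = 0.
So q_W = (392 - q_V)/5 and q_V = (422 - q_W)/4.
Solving the pair: q_W = 1146/19, q_V = 1718/19.

60.32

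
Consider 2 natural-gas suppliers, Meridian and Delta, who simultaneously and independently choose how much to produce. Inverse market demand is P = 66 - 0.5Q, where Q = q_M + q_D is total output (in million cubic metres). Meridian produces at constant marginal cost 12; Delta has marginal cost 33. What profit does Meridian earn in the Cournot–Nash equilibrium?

Meridian's profit: π_M = (66 - 0.5Q)q_M - (12q_M). Setting ∂π_M/∂q_M = 0: 54 - q_M - (1/2)(q_D) = 0.
Delta's profit: π_D = (66 - 0.5Q)q_D - (33q_D). Setting ∂π_D/∂q_D = 0: 33 - q_D - (1/2)(q_M) = 0.
So q_M = (54 - (1/2)q_D) and q_D = (33 - (1/2)q_M).
Substituting one into the other gives q_M = 50 and q_D = 8.
Price P = 66 - (1/2)·58 = 37.
Meridian's profit: (37 - 12)·50 = 1250.

1250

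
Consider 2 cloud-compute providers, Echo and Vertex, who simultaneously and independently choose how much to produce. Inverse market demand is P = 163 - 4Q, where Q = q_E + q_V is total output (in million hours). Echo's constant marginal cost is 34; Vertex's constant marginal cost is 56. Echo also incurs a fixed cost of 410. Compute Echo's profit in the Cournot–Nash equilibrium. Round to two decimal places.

223.36

Echo's profit: π_E = (163 - 4Q)q_E - (34q_E). Setting ∂π_E/∂q_E = 0: 129 - 8q_E - 4(q_V) = 0.
Vertex's first-order condition: 107 - 8q_V - 4(q_E) = 0.
Best responses: q_E = (129 - 4q_V)/8, q_V = (107 - 4q_E)/8.
Substituting one into the other gives q_E = 151/12 and q_V = 85/12.
Price P = 163 - 4·(59/3) = 253/3.
Echo's profit: (253/3 - 34)·(151/12) - 410 = 223.3611.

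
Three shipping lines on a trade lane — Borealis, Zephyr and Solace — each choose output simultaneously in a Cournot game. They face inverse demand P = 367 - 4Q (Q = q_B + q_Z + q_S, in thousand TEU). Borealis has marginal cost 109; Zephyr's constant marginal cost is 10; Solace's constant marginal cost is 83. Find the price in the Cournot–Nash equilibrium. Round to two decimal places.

Borealis's profit: π_B = (367 - 4Q)q_B - (109q_B). Setting ∂π_B/∂q_B = 0: 258 - 8q_B - 4(q_Z + q_S) = 0.
Zephyr's profit: π_Z = (367 - 4Q)q_Z - (10q_Z). Setting ∂π_Z/∂q_Z = 0: 357 - 8q_Z - 4(q_B + q_S) = 0.
Solace's first-order condition: 284 - 8q_S - 4(q_B + q_Z) = 0.
Adding the 3 conditions: 899 − 8Q − 8Q = 0, i.e. Q = 899/16.
Back-substituting: q_B = (258 − 899/4)/4 = 133/16, q_Z = (357 − 899/4)/4 = 529/16, q_S = (284 − 899/4)/4 = 237/16.
Total output Q = 899/16, so price P = 367 - 4·(899/16) = 569/4.

142.25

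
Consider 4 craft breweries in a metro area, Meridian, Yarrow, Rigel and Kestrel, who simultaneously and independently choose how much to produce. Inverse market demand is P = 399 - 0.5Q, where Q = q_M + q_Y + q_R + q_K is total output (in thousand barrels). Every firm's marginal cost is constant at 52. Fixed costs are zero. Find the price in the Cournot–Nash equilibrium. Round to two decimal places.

121.40

A representative firm's profit is π_i = q_i(399 - 0.5Q) - 52q_i.
First-order condition (treating rivals' output as given): 347 - q_i - (1/2)·Σ_{j≠i} q_j = 0.
With identical firms every q_j equals q_i, so Σ_{j≠i} q_j = 3q_i and 347 = (5/2)q_i, giving q_i = 694/5.
Total output Q = 555.2000, so price P = 399 - (1/2)·555.2000 = 607/5.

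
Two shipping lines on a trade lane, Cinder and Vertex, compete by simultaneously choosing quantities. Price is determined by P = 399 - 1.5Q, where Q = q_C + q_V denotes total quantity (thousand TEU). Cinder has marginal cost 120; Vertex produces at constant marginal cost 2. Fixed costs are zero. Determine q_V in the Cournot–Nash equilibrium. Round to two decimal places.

Cinder's profit: π_C = (399 - 1.5Q)q_C - (120q_C). Setting ∂π_C/∂q_C = 0: 279 - 3q_C - (3/2)(q_V) = 0.
Vertex's first-order condition: 397 - 3q_V - (3/2)(q_C) = 0.
Best responses: q_C = (279 - (3/2)q_V)/3, q_V = (397 - (3/2)q_C)/3.
Solving the pair: q_C = 322/9, q_V = 1030/9.

114.44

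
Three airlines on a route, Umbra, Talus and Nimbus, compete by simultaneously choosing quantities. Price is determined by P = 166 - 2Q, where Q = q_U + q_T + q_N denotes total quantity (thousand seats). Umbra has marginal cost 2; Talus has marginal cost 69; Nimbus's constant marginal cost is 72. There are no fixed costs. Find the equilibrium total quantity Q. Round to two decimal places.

Umbra's profit: π_U = (166 - 2Q)q_U - (2q_U). Setting ∂π_U/∂q_U = 0: 164 - 4q_U - 2(q_T + q_N) = 0.
Talus's first-order condition: 97 - 4q_T - 2(q_U + q_N) = 0.
Nimbus's first-order condition: 94 - 4q_N - 2(q_U + q_T) = 0.
Adding the 3 conditions: 355 − 4Q − 4Q = 0, i.e. Q = 355/8.
Back-substituting: q_U = (164 − 355/4)/2 = 301/8, q_T = (97 − 355/4)/2 = 33/8, q_N = (94 − 355/4)/2 = 21/8.
Total output Q = 301/8 + 33/8 + 21/8 = 355/8.

44.38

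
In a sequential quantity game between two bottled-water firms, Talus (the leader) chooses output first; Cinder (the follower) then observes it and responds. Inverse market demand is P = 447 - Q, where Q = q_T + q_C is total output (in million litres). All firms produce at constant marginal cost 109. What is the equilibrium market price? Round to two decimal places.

Solve by backward induction. Given q_T, the follower Cinder maximises π_C = (447 - q_T - q_C)q_C - 109q_C.
Follower FOC: 338 - q_T - 2q_C = 0, so q_C(q_T) = (338 - q_T)/2.
The leader anticipates this reaction. Substituting into P = 447 - Q gives P = 278 - (1/2)q_T, so π_T = (278 - (1/2)q_T)q_T - 109q_T.
Maximising: ∂π_T/∂q_T = 169 - q_T = 0, giving q_T = 169.
Then q_C = (338 - 169)/2 = 169/2.
Total output Q = 507/2, so price P = 447 - 507/2 = 387/2.

193.50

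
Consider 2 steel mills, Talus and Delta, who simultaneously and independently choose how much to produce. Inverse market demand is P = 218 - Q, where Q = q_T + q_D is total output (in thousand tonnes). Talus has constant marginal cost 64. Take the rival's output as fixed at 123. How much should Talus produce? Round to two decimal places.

With the rival's output fixed at 123, Talus's profit is π_T = (218 - 123 - q_T)q_T - (64q_T) = (95 - q_T)q_T - (64q_T).
∂π_T/∂q_T = 31 - 2q_T = 0, so q_T = 31/2.

15.50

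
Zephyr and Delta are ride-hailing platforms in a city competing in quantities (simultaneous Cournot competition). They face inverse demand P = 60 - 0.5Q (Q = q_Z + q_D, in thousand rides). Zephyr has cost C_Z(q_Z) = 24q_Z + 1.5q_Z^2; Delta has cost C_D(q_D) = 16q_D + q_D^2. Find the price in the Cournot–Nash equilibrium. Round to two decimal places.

Zephyr's profit: π_Z = (60 - 0.5Q)q_Z - (24q_Z + (3/2)q_Z²). Setting ∂π_Z/∂q_Z = 0: 36 - 4q_Z - (1/2)(q_D) = 0.
Delta's first-order condition: 44 - 3q_D - (1/2)(q_Z) = 0.
So q_Z = (36 - (1/2)q_D)/4 and q_D = (44 - (1/2)q_Z)/3.
Substituting one into the other gives q_Z = 344/47 and q_D = 632/47.
Total output Q = 976/47, so price P = 60 - (1/2)·(976/47) = 49.6170.

49.62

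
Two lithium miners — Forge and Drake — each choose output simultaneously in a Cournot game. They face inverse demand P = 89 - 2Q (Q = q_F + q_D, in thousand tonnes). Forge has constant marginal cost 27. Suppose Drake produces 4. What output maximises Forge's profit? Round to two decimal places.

13.50

With the rival's output fixed at 4, Forge's profit is π_F = (89 - 2·4 - 2q_F)q_F - (27q_F) = (81 - 2q_F)q_F - (27q_F).
∂π_F/∂q_F = 54 - 4q_F = 0, so q_F = 27/2.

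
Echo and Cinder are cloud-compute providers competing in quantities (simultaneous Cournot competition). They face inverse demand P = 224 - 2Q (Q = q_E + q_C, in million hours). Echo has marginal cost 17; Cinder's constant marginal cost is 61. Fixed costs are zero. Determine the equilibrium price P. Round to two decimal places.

100.67

Echo's profit: π_E = (224 - 2Q)q_E - (17q_E). Setting ∂π_E/∂q_E = 0: 207 - 4q_E - 2(q_C) = 0.
Cinder's first-order condition: 163 - 4q_C - 2(q_E) = 0.
So q_E = (207 - 2q_C)/4 and q_C = (163 - 2q_E)/4.
Substituting one into the other gives q_E = 251/6 and q_C = 119/6.
Total output Q = 185/3, so price P = 224 - 2·(185/3) = 302/3.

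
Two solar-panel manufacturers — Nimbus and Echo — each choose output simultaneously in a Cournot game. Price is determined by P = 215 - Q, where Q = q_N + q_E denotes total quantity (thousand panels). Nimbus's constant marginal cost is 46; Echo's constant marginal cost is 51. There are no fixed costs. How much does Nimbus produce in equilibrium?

58

Nimbus's profit: π_N = (215 - Q)q_N - (46q_N). Setting ∂π_N/∂q_N = 0: 169 - 2q_N - (q_E) = 0.
Echo's profit: π_E = (215 - Q)q_E - (51q_E). Setting ∂π_E/∂q_E = 0: 164 - 2q_E - (q_N) = 0.
Rearranging gives the reaction functions q_N = (169 - q_E)/2 and q_E = (164 - q_N)/2.
Solving the pair: q_N = 58, q_E = 53.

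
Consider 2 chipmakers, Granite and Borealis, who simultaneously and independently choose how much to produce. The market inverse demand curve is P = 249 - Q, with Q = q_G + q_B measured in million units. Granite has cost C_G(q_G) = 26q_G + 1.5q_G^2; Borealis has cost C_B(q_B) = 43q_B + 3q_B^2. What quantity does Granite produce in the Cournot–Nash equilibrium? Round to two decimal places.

Granite's profit: π_G = (249 - Q)q_G - (26q_G + (3/2)q_G²). Setting ∂π_G/∂q_G = 0: 223 - 5q_G - (q_B) = 0.
Borealis's profit: π_B = (249 - Q)q_B - (43q_B + 3q_B²). Setting ∂π_B/∂q_B = 0: 206 - 8q_B - (q_G) = 0.
Rearranging gives the reaction functions q_G = (223 - q_B)/5 and q_B = (206 - q_G)/8.
Substituting one into the other gives q_G = 526/13 and q_B = 269/13.

40.46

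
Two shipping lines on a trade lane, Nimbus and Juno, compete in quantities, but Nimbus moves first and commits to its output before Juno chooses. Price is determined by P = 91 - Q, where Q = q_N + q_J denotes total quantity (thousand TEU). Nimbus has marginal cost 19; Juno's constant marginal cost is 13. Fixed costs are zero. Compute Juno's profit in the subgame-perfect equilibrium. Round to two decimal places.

The follower Juno best-responds to any q_N: π_J = (91 - Q)q_J - 13q_J.
∂π_J/∂q_J = 78 - q_N - 2q_J = 0 gives the reaction function q_J = (78 - q_N)/2.
Nimbus substitutes q_J(q_N) into its own profit: π_N = q_N(91 - q_N - (78 - q_N)/2) - 19q_N = (52 - (1/2)q_N)q_N - 19q_N.
Leader FOC: 33 - q_N = 0, so q_N = 33.
Then q_J = (78 - 33)/2 = 45/2.
Price P = 91 - 111/2 = 71/2.
Juno's profit: (71/2 - 13)·(45/2) = 506.2500.

506.25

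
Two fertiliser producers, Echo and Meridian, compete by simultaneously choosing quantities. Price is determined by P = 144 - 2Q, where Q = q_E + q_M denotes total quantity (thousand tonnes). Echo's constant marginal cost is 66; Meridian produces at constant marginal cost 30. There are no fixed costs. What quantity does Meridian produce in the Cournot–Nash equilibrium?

Echo's profit: π_E = (144 - 2Q)q_E - (66q_E). Setting ∂π_E/∂q_E = 0: 78 - 4q_E - 2(q_M) = 0.
Meridian's profit: π_M = (144 - 2Q)q_M - (30q_M). Setting ∂π_M/∂q_M = 0: 114 - 4q_M - 2(q_E) = 0.
Rearranging gives the reaction functions q_E = (78 - 2q_M)/4 and q_M = (114 - 2q_E)/4.
Solving the pair: q_E = 7, q_M = 25.

25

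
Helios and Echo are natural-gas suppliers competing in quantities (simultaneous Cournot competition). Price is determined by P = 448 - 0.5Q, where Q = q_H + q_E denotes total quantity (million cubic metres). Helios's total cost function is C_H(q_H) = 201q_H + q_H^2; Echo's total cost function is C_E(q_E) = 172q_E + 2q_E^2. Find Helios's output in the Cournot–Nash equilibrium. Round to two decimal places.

Helios's profit: π_H = (448 - 0.5Q)q_H - (201q_H + q_H²). Setting ∂π_H/∂q_H = 0: 247 - 3q_H - (1/2)(q_E) = 0.
Echo's profit: π_E = (448 - 0.5Q)q_E - (172q_E + 2q_E²). Setting ∂π_E/∂q_E = 0: 276 - 5q_E - (1/2)(q_H) = 0.
So q_H = (247 - (1/2)q_E)/3 and q_E = (276 - (1/2)q_H)/5.
Substituting one into the other gives q_H = 74.3729 and q_E = 47.7627.

74.37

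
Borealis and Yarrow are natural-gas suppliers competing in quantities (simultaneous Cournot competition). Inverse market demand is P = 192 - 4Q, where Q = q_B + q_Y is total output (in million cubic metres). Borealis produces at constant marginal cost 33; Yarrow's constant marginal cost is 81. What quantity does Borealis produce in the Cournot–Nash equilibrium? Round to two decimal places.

Borealis's profit: π_B = (192 - 4Q)q_B - (33q_B). Setting ∂π_B/∂q_B = 0: 159 - 8q_B - 4(q_Y) = 0.
Yarrow's profit: π_Y = (192 - 4Q)q_Y - (81q_Y). Setting ∂π_Y/∂q_Y = 0: 111 - 8q_Y - 4(q_B) = 0.
Best responses: q_B = (159 - 4q_Y)/8, q_Y = (111 - 4q_B)/8.
Substituting one into the other gives q_B = 69/4 and q_Y = 21/4.

17.25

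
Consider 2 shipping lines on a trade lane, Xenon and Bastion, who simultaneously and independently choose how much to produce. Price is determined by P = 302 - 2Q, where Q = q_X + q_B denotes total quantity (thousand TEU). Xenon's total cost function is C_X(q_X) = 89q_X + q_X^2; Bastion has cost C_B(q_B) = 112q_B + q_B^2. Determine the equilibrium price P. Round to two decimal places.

Xenon's profit: π_X = (302 - 2Q)q_X - (89q_X + q_X²). Setting ∂π_X/∂q_X = 0: 213 - 6q_X - 2(q_B) = 0.
Bastion's first-order condition: 190 - 6q_B - 2(q_X) = 0.
Rearranging gives the reaction functions q_X = (213 - 2q_B)/6 and q_B = (190 - 2q_X)/6.
Substituting one into the other gives q_X = 449/16 and q_B = 357/16.
Total output Q = 403/8, so price P = 302 - 2·(403/8) = 805/4.

201.25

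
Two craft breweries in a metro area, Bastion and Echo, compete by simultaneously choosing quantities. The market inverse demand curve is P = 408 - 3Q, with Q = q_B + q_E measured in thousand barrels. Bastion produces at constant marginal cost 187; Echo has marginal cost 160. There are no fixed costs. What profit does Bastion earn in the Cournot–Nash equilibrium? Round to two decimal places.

1393.93

Bastion's profit: π_B = (408 - 3Q)q_B - (187q_B). Setting ∂π_B/∂q_B = 0: 221 - 6q_B - 3(q_E) = 0.
Echo's first-order condition: 248 - 6q_E - 3(q_B) = 0.
So q_B = (221 - 3q_E)/6 and q_E = (248 - 3q_B)/6.
Solving the pair: q_B = 194/9, q_E = 275/9.
Price P = 408 - 3·(469/9) = 755/3.
Bastion's profit: (755/3 - 187)·(194/9) = 1393.9259.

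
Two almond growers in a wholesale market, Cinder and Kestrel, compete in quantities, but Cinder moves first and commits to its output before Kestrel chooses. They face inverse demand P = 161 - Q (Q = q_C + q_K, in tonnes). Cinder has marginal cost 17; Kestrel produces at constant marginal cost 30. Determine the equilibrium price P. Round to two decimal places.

56.25

Solve by backward induction. Given q_C, the follower Kestrel maximises π_K = (161 - q_C - q_K)q_K - 30q_K.
∂π_K/∂q_K = 131 - q_C - 2q_K = 0 gives the reaction function q_K = (131 - q_C)/2.
Cinder substitutes q_K(q_C) into its own profit: π_C = q_C(161 - q_C - (131 - q_C)/2) - 17q_C = (191/2 - (1/2)q_C)q_C - 17q_C.
The leader's first-order condition 157/2 - q_C = 0 yields q_C = 157/2.
Then q_K = (131 - 157/2)/2 = 105/4.
Total output Q = 419/4, so price P = 161 - 419/4 = 225/4.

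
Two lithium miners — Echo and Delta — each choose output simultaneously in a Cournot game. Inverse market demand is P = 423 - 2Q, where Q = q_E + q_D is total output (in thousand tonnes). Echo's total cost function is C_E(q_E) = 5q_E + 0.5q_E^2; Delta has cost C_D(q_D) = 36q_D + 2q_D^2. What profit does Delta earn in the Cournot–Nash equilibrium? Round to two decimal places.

3727.78

Echo's profit: π_E = (423 - 2Q)q_E - (5q_E + (1/2)q_E²). Setting ∂π_E/∂q_E = 0: 418 - 5q_E - 2(q_D) = 0.
Delta's profit: π_D = (423 - 2Q)q_D - (36q_D + 2q_D²). Setting ∂π_D/∂q_D = 0: 387 - 8q_D - 2(q_E) = 0.
Rearranging gives the reaction functions q_E = (418 - 2q_D)/5 and q_D = (387 - 2q_E)/8.
Substituting one into the other gives q_E = 1285/18 and q_D = 1099/36.
Price P = 423 - 2·(1223/12) = 1315/6.
Delta's profit: (1315/6)·(1099/36) - 36·(1099/36) - 2(1099/36)² = 3727.7809.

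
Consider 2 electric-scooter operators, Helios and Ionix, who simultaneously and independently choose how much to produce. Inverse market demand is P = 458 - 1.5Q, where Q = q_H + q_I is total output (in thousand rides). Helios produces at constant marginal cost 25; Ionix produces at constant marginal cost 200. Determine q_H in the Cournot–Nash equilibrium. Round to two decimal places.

Helios's profit: π_H = (458 - 1.5Q)q_H - (25q_H). Setting ∂π_H/∂q_H = 0: 433 - 3q_H - (3/2)(q_I) = 0.
Ionix's profit: π_I = (458 - 1.5Q)q_I - (200q_I). Setting ∂π_I/∂q_I = 0: 258 - 3q_I - (3/2)(q_H) = 0.
Best responses: q_H = (433 - (3/2)q_I)/3, q_I = (258 - (3/2)q_H)/3.
Solving the pair: q_H = 1216/9, q_I = 166/9.

135.11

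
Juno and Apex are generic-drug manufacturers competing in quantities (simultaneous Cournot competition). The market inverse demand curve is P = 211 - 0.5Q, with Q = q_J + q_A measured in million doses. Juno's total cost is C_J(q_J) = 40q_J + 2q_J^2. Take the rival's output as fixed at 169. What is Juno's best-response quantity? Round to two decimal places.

With the rival's output fixed at 169, Juno's profit is π_J = (211 - (1/2)·169 - (1/2)q_J)q_J - (40q_J + 2q_J²) = (253/2 - (1/2)q_J)q_J - (40q_J + 2q_J²).
∂π_J/∂q_J = 173/2 - 5q_J = 0, so q_J = 173/10.

17.30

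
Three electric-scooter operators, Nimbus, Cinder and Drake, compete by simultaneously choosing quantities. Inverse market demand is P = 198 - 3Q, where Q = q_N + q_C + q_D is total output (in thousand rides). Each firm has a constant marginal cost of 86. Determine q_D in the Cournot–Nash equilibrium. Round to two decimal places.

A representative firm's profit is π_i = q_i(198 - 3Q) - 86q_i.
Setting ∂π_i/∂q_i = 0 with rivals' quantities fixed: 112 - 6q_i - 3·Σ_{j≠i} q_j = 0.
By symmetry each firm produces the same amount; substituting Σ_{j≠i} q_j = 2q_i yields q_i = 112/12 = 28/3.

9.33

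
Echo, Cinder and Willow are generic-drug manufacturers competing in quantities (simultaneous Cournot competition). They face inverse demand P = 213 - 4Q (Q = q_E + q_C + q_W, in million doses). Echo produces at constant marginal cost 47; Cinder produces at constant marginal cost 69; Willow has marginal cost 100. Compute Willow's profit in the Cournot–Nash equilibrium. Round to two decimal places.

Echo's profit: π_E = (213 - 4Q)q_E - (47q_E). Setting ∂π_E/∂q_E = 0: 166 - 8q_E - 4(q_C + q_W) = 0.
Cinder's first-order condition: 144 - 8q_C - 4(q_E + q_W) = 0.
Willow's first-order condition: 113 - 8q_W - 4(q_E + q_C) = 0.
Adding the 3 conditions: 423 − 8Q − 8Q = 0, i.e. Q = 423/16.
Back-substituting: q_E = (166 − 423/4)/4 = 241/16, q_C = (144 − 423/4)/4 = 153/16, q_W = (113 − 423/4)/4 = 29/16.
Price P = 213 - 4·(423/16) = 429/4.
Willow's profit: (429/4 - 100)·(29/16) = 841/64.

13.14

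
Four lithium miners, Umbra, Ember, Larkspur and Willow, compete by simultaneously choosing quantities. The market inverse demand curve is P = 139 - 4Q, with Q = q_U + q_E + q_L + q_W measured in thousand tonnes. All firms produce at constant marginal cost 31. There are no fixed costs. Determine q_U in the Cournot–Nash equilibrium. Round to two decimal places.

Each firm earns π_i = (139 - 4Q)q_i - 31q_i.
First-order condition (treating rivals' output as given): 108 - 8q_i - 4·Σ_{j≠i} q_j = 0.
With identical firms every q_j equals q_i, so Σ_{j≠i} q_j = 3q_i and 108 = 20q_i, giving q_i = 27/5.

5.40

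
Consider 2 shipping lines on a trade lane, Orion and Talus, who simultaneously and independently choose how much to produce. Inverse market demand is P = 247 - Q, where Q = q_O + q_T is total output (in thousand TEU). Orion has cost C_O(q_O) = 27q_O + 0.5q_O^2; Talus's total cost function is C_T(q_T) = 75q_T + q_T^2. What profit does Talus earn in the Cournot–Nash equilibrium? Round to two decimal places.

1448.20

Orion's profit: π_O = (247 - Q)q_O - (27q_O + (1/2)q_O²). Setting ∂π_O/∂q_O = 0: 220 - 3q_O - (q_T) = 0.
Talus's first-order condition: 172 - 4q_T - (q_O) = 0.
Rearranging gives the reaction functions q_O = (220 - q_T)/3 and q_T = (172 - q_O)/4.
Substituting one into the other gives q_O = 708/11 and q_T = 296/11.
Price P = 247 - 1004/11 = 1713/11.
Talus's profit: (1713/11)·(296/11) - 75·(296/11) - (296/11)² = 1448.1983.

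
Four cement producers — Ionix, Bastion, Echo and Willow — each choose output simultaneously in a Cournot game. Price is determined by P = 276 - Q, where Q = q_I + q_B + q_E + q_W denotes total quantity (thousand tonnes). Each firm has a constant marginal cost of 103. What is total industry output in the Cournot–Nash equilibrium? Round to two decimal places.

Each firm earns π_i = (276 - Q)q_i - 103q_i.
Setting ∂π_i/∂q_i = 0 with rivals' quantities fixed: 173 - 2q_i - Σ_{j≠i} q_j = 0.
With identical firms every q_j equals q_i, so Σ_{j≠i} q_j = 3q_i and 173 = 5q_i, giving q_i = 173/5.
Total output Q = 173/5 + 173/5 + 173/5 + 173/5 = 692/5.

138.40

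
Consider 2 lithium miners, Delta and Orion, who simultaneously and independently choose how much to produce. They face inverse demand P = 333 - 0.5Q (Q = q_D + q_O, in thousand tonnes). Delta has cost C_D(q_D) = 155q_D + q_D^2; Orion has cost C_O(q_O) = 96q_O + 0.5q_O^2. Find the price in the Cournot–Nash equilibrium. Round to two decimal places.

Delta's profit: π_D = (333 - 0.5Q)q_D - (155q_D + q_D²). Setting ∂π_D/∂q_D = 0: 178 - 3q_D - (1/2)(q_O) = 0.
Orion's profit: π_O = (333 - 0.5Q)q_O - (96q_O + (1/2)q_O²). Setting ∂π_O/∂q_O = 0: 237 - 2q_O - (1/2)(q_D) = 0.
Best responses: q_D = (178 - (1/2)q_O)/3, q_O = (237 - (1/2)q_D)/2.
Solving the pair: q_D = 950/23, q_O = 108.1739.
Total output Q = 149.4783, so price P = 333 - (1/2)·149.4783 = 258.2609.

258.26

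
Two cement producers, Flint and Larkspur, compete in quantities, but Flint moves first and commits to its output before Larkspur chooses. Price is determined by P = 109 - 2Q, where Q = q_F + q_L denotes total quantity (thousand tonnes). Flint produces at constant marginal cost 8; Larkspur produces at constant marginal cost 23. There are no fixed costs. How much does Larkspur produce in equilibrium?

The follower Larkspur best-responds to any q_F: π_L = (109 - 2Q)q_L - 23q_L.
Setting the follower's marginal profit to zero, 86 - 2q_F - 4q_L = 0, i.e. q_L = (86 - 2q_F)/4.
The leader anticipates this reaction. Substituting into P = 109 - 2Q gives P = 66 - q_F, so π_F = (66 - q_F)q_F - 8q_F.
Leader FOC: 58 - 2q_F = 0, so q_F = 29.
Then q_L = (86 - 2·29)/4 = 7.

7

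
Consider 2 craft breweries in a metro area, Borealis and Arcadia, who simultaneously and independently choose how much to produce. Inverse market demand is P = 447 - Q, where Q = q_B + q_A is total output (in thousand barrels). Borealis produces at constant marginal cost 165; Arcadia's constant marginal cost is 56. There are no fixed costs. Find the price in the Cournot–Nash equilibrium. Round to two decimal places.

Borealis's profit: π_B = (447 - Q)q_B - (165q_B). Setting ∂π_B/∂q_B = 0: 282 - 2q_B - (q_A) = 0.
Arcadia's profit: π_A = (447 - Q)q_A - (56q_A). Setting ∂π_A/∂q_A = 0: 391 - 2q_A - (q_B) = 0.
Best responses: q_B = (282 - q_A)/2, q_A = (391 - q_B)/2.
Substituting one into the other gives q_B = 173/3 and q_A = 500/3.
Total output Q = 673/3, so price P = 447 - 673/3 = 668/3.

222.67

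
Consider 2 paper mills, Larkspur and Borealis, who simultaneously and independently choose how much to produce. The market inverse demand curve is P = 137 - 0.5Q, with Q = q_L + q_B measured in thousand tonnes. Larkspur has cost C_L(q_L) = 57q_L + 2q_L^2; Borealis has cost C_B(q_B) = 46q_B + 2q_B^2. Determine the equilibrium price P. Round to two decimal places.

Larkspur's profit: π_L = (137 - 0.5Q)q_L - (57q_L + 2q_L²). Setting ∂π_L/∂q_L = 0: 80 - 5q_L - (1/2)(q_B) = 0.
Borealis's profit: π_B = (137 - 0.5Q)q_B - (46q_B + 2q_B²). Setting ∂π_B/∂q_B = 0: 91 - 5q_B - (1/2)(q_L) = 0.
Rearranging gives the reaction functions q_L = (80 - (1/2)q_B)/5 and q_B = (91 - (1/2)q_L)/5.
Solving the pair: q_L = 1418/99, q_B = 1660/99.
Total output Q = 342/11, so price P = 137 - (1/2)·(342/11) = 1336/11.

121.45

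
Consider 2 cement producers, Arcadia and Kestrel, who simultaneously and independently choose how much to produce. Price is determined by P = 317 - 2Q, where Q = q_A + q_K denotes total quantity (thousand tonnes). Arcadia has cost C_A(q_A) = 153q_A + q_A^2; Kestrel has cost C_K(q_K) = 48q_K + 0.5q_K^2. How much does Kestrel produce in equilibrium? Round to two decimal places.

49.46

Arcadia's profit: π_A = (317 - 2Q)q_A - (153q_A + q_A²). Setting ∂π_A/∂q_A = 0: 164 - 6q_A - 2(q_K) = 0.
Kestrel's first-order condition: 269 - 5q_K - 2(q_A) = 0.
So q_A = (164 - 2q_K)/6 and q_K = (269 - 2q_A)/5.
Substituting one into the other gives q_A = 141/13 and q_K = 643/13.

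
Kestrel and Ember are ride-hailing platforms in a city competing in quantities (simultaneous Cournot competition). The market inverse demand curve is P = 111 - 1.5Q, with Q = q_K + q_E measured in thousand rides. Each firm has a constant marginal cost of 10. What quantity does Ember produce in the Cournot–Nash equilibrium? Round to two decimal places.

Each firm earns π_i = (111 - 1.5Q)q_i - 10q_i.
First-order condition (treating rivals' output as given): 101 - 3q_i - (3/2)q_j = 0.
With identical firms every q_j equals q_i, so q_j = q_i and 101 = (9/2)q_i, giving q_i = 202/9.

22.44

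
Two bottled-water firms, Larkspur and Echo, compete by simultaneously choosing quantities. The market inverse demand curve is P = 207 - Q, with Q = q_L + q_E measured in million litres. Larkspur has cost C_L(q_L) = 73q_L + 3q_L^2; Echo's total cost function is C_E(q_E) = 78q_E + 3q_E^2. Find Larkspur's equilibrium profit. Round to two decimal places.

896.19

Larkspur's profit: π_L = (207 - Q)q_L - (73q_L + 3q_L²). Setting ∂π_L/∂q_L = 0: 134 - 8q_L - (q_E) = 0.
Echo's first-order condition: 129 - 8q_E - (q_L) = 0.
Best responses: q_L = (134 - q_E)/8, q_E = (129 - q_L)/8.
Solving the pair: q_L = 943/63, q_E = 898/63.
Price P = 207 - 263/9 = 1600/9.
Larkspur's profit: (1600/9)·(943/63) - 73·(943/63) - 3(943/63)² = 896.1945.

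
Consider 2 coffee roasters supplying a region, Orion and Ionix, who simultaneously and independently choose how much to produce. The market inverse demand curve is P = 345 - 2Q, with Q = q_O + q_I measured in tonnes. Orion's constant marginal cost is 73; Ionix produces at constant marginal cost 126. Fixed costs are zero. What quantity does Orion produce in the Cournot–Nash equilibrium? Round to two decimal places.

Orion's profit: π_O = (345 - 2Q)q_O - (73q_O). Setting ∂π_O/∂q_O = 0: 272 - 4q_O - 2(q_I) = 0.
Ionix's profit: π_I = (345 - 2Q)q_I - (126q_I). Setting ∂π_I/∂q_I = 0: 219 - 4q_I - 2(q_O) = 0.
Best responses: q_O = (272 - 2q_I)/4, q_I = (219 - 2q_O)/4.
Substituting one into the other gives q_O = 325/6 and q_I = 83/3.

54.17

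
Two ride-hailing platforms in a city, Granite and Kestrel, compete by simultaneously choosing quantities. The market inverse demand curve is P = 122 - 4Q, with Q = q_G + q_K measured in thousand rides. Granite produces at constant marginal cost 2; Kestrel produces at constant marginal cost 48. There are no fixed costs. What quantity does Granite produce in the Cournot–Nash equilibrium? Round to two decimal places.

Granite's profit: π_G = (122 - 4Q)q_G - (2q_G). Setting ∂π_G/∂q_G = 0: 120 - 8q_G - 4(q_K) = 0.
Kestrel's first-order condition: 74 - 8q_K - 4(q_G) = 0.
So q_G = (120 - 4q_K)/8 and q_K = (74 - 4q_G)/8.
Substituting one into the other gives q_G = 83/6 and q_K = 7/3.

13.83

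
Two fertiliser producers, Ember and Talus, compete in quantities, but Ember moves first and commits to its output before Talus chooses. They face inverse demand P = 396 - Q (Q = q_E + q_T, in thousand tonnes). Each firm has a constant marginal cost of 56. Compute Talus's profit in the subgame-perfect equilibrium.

7225

The follower Talus best-responds to any q_E: π_T = (396 - Q)q_T - 56q_T.
∂π_T/∂q_T = 340 - q_E - 2q_T = 0 gives the reaction function q_T = (340 - q_E)/2.
Ember substitutes q_T(q_E) into its own profit: π_E = q_E(396 - q_E - (340 - q_E)/2) - 56q_E = (226 - (1/2)q_E)q_E - 56q_E.
Maximising: ∂π_E/∂q_E = 170 - q_E = 0, giving q_E = 170.
Then q_T = (340 - 170)/2 = 85.
Price P = 396 - 255 = 141.
Talus's profit: (141 - 56)·85 = 7225.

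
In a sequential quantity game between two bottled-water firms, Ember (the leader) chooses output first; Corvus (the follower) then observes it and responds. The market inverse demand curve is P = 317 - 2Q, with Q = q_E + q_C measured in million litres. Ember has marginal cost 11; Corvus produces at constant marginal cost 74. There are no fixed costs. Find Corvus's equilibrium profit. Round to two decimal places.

427.78

The follower Corvus best-responds to any q_E: π_C = (317 - 2Q)q_C - 74q_C.
∂π_C/∂q_C = 243 - 2q_E - 4q_C = 0 gives the reaction function q_C = (243 - 2q_E)/4.
Ember substitutes q_C(q_E) into its own profit: π_E = q_E(317 - 2q_E - (243 - 2q_E)/2) - 11q_E = (391/2 - q_E)q_E - 11q_E.
The leader's first-order condition 369/2 - 2q_E = 0 yields q_E = 369/4.
Then q_C = (243 - 2·(369/4))/4 = 117/8.
Price P = 317 - 2·(855/8) = 413/4.
Corvus's profit: (413/4 - 74)·(117/8) = 427.7813.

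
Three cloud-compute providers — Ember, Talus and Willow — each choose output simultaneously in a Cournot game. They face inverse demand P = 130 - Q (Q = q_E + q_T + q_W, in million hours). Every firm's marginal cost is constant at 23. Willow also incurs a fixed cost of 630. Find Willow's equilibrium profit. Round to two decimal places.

85.56

Each firm earns π_i = (130 - Q)q_i - 23q_i.
Setting ∂π_i/∂q_i = 0 with rivals' quantities fixed: 107 - 2q_i - Σ_{j≠i} q_j = 0.
With identical firms every q_j equals q_i, so Σ_{j≠i} q_j = 2q_i and 107 = 4q_i, giving q_i = 107/4.
Price P = 130 - 321/4 = 199/4.
Willow's profit: (199/4 - 23)·(107/4) - 630 = 1369/16.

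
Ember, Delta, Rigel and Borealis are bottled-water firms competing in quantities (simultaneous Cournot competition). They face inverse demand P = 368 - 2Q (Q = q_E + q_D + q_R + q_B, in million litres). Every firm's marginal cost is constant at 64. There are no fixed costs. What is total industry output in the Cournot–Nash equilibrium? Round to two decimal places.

121.60

Each firm earns π_i = (368 - 2Q)q_i - 64q_i.
Setting ∂π_i/∂q_i = 0 with rivals' quantities fixed: 304 - 4q_i - 2·Σ_{j≠i} q_j = 0.
By symmetry each firm produces the same amount; substituting Σ_{j≠i} q_j = 3q_i yields q_i = 304/10 = 152/5.
Total output Q = 152/5 + 152/5 + 152/5 + 152/5 = 608/5.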